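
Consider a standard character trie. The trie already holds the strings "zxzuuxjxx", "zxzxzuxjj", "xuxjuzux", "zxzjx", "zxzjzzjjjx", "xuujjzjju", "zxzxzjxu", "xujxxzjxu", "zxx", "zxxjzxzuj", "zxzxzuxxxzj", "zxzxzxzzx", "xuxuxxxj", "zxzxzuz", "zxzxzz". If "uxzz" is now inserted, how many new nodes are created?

4

Nothing in the trie begins with "u"; the whole of "uxzz" is new.
4 − 0 = 4 new nodes.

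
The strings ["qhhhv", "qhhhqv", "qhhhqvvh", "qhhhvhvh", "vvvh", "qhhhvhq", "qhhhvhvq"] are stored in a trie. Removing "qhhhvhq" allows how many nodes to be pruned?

Walk "qhhhvhq" from the leaf back toward the root, removing each node that no remaining word uses.
The suffix "q" (1 node) is used only by "qhhhvhq"; the node for "qhhhvh" still has the child "v", so pruning stops there.
Nodes removed: 1

1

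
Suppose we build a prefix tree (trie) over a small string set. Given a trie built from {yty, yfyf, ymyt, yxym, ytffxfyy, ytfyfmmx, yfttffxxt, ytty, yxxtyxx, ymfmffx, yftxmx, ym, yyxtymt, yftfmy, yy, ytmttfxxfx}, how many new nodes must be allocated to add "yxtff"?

3

"yx" is already a path in the trie; the remaining "tff" must be added.
New nodes needed: |"yxtff"| − 2 = 5 − 2 = 3.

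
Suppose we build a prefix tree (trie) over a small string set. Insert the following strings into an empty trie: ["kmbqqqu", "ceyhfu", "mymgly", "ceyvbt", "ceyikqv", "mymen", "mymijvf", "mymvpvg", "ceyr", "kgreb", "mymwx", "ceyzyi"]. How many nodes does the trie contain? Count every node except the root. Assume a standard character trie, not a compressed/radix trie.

Trace insertions, counting only characters that open a new branch:
  "kmbqqqu" → 7 new (k, m, b, q, q, q, u)
  "ceyhfu" → 6 new (c, e, y, h, f, u)
  "mymgly" → 6 new (m, y, m, g, l, y)
  "ceyvbt" → prefix "cey" already present; 3 new (v, b, t)
  "ceyikqv" → prefix "cey" already present; 4 new (i, k, q, v)
  "mymen" → prefix "mym" already present; 2 new (e, n)
  "mymijvf" → prefix "mym" already present; 4 new (i, j, v, f)
  "mymvpvg" → prefix "mym" already present; 4 new (v, p, v, g)
  "ceyr" → prefix "cey" already present; 1 new (r)
  "kgreb" → prefix "k" already present; 4 new (g, r, e, b)
  "mymwx" → prefix "mym" already present; 2 new (w, x)
  "ceyzyi" → prefix "cey" already present; 3 new (z, y, i)
Total nodes = 7 + 6 + 6 + 3 + 4 + 2 + 4 + 4 + 1 + 4 + 2 + 3 = 46

46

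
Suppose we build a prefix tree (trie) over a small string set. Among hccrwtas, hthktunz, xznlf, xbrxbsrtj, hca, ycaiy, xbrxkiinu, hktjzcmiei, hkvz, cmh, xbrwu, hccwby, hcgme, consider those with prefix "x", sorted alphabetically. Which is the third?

DFS of the "x" subtree visits, in order: "xbrwu", "xbrxbsrtj", "xbrxkiinu", "xznlf"
The 3rd is xbrxkiinu.

xbrxkiinu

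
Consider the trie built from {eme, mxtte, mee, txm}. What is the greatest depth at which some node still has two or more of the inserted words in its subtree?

1

Equivalently: take the maximum, over all pairs, of their longest common prefix length.
"mee" and "mxtte" agree on "m" (1 characters) before diverging; nothing deeper is shared.
Longest shared-prefix length: 1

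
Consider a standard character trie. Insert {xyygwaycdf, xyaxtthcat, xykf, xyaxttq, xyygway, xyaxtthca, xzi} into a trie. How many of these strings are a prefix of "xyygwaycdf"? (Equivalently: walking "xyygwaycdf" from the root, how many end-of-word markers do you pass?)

2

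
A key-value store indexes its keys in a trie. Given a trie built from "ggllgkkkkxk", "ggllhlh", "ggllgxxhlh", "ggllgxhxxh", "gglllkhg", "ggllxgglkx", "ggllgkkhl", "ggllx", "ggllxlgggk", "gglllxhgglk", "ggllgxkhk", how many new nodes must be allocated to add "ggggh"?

3

The longest prefix of "ggggh" already in the trie is "gg" (length 2).
New nodes needed: |"ggggh"| − 2 = 5 − 2 = 3.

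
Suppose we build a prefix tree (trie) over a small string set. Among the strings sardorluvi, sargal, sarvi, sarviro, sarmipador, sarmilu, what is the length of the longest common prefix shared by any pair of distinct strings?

Look for the deepest trie node that still has at least two words in its subtree.
"sarmilu" and "sarmipador" agree on "sarmi" (5 characters) before diverging; nothing deeper is shared.
Longest shared-prefix length: 5

5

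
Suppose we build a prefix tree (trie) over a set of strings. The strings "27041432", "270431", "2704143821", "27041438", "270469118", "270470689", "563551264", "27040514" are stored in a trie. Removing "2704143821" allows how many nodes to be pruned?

2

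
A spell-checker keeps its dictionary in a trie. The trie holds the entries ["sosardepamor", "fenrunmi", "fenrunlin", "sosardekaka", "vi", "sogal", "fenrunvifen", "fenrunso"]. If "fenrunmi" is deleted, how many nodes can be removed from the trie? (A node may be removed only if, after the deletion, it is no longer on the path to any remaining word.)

2

A node on "fenrunmi"'s path can go only if nothing else ends at it or branches off below it.
The suffix "mi" (2 nodes) is used only by "fenrunmi"; the node for "fenrun" still has the child "l", so pruning stops there.
Nodes removed: 2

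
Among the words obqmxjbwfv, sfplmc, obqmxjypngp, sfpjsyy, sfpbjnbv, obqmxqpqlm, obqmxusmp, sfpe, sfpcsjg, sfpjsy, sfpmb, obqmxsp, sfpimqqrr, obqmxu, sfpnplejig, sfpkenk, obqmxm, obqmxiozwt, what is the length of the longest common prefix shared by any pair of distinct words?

Look for the deepest trie node that still has at least two words in its subtree.
"obqmxjbwfv" and "obqmxjypngp" agree on "obqmxj" (6 characters) before diverging; nothing deeper is shared.
Longest shared-prefix length: 6

6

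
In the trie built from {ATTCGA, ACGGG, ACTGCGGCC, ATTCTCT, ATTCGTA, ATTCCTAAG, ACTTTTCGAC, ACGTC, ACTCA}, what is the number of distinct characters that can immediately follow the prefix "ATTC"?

3

The children of the "ATTC" node are the distinct next characters among strings starting with "ATTC".
Distinct next characters after "ATTC": C, G, T.
That node has 3 child edges.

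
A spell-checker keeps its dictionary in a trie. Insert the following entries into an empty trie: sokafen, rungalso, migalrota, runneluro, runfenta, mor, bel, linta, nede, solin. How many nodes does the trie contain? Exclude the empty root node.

Count nodes per top-level branch (shared prefixes stored once):
  'b'-branch (bel): 3 nodes
  'l'-branch (linta): 5 nodes
  'm'-branch (migalrota, mor): 11 nodes
  'n'-branch (nede): 4 nodes
  'r'-branch (runfenta, rungalso, runneluro): 19 nodes
  's'-branch (sokafen, solin): 10 nodes
Sum: 52

52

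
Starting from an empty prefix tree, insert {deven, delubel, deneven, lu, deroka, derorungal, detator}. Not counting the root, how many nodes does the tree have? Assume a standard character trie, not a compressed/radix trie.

32

Trace insertions, counting only characters that open a new branch:
  "deven" → 5 new (d, e, v, e, n)
  "delubel" → prefix "de" already present; 5 new (l, u, b, e, l)
  "deneven" → prefix "de" already present; 5 new (n, e, v, e, n)
  "lu" → 2 new (l, u)
  "deroka" → prefix "de" already present; 4 new (r, o, k, a)
  "derorungal" → prefix "dero" already present; 6 new (r, u, n, g, a, l)
  "detator" → prefix "de" already present; 5 new (t, a, t, o, r)
Total nodes = 5 + 5 + 5 + 2 + 4 + 6 + 5 = 32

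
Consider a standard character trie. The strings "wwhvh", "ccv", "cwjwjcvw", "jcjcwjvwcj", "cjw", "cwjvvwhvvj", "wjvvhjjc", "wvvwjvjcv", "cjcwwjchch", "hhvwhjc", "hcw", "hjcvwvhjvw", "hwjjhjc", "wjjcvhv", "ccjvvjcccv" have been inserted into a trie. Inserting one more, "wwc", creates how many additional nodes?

1

Walking "wwc" from the root, the first 2 characters ("ww") follow existing edges; "c" is the first miss.
So 3 − 2 = 1 new nodes.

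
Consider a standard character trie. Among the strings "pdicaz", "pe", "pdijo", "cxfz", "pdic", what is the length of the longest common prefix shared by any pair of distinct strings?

4

Equivalently: take the maximum, over all pairs, of their longest common prefix length.
e.g. "pdic" and "pdicaz" share the prefix "pdic" of length 4; no pair shares a longer one.
Longest shared-prefix length: 4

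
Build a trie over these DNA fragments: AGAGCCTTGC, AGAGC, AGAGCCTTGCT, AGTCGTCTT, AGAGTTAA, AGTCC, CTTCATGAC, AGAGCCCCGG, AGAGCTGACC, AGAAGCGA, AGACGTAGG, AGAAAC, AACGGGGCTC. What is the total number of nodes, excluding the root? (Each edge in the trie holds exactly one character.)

Count nodes per top-level branch (shared prefixes stored once):
  'A'-branch (AACGGGGCTC, AGAAAC, AGAAGCGA, AGACGTAGG, AGAGC, AGAGCCCCGG, AGAGCCTTGC, AGAGCCTTGCT, AGAGCTGACC, AGAGTTAA, AGTCC, AGTCGTCTT): 54 nodes
  'C'-branch (CTTCATGAC): 9 nodes
Sum: 63

63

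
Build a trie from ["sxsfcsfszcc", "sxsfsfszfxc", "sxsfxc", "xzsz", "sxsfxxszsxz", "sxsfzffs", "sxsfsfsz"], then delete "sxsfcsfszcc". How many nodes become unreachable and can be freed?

7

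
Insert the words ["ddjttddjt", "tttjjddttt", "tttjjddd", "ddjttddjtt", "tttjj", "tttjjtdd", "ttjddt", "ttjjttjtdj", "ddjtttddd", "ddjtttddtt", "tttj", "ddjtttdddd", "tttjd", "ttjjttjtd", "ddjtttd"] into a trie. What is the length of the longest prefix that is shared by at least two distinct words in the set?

The deepest shared node is where two words last agree before diverging.
e.g. "ddjttddjt" and "ddjttddjtt" share the prefix "ddjttddjt" of length 9; no pair shares a longer one.
Longest shared-prefix length: 9

9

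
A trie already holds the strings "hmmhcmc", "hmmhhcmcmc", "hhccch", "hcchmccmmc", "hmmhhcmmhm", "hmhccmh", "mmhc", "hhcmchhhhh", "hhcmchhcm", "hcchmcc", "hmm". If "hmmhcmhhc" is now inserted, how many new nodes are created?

3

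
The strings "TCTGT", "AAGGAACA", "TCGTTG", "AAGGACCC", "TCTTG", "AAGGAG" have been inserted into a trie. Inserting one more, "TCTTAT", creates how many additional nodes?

2

The longest prefix of "TCTTAT" already in the trie is "TCTT" (length 4).
Each of the 2 remaining characters creates one node.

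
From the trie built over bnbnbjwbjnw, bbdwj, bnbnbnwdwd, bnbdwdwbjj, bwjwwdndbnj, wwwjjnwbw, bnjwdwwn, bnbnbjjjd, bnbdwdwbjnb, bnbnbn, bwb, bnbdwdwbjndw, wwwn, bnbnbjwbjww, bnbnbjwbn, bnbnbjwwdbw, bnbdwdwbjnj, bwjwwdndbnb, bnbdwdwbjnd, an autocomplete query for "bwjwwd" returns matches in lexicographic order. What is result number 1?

Words with prefix "bwjwwd", in lexicographic order: "bwjwwdndbnb", "bwjwwdndbnj"
The 1st is bwjwwdndbnb.

bwjwwdndbnb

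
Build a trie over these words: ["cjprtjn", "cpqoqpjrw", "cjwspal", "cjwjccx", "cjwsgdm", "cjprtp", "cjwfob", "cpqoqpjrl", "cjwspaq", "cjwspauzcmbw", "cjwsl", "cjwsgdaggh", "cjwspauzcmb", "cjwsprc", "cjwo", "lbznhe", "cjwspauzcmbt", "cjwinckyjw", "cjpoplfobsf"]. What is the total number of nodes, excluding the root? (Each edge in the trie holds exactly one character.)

Insert word by word; a character creates a node only if that edge doesn't already exist:
  "cjprtjn" → 7 new (c, j, p, r, t, j, n)
  "cpqoqpjrw" → prefix "c" already present; 8 new (p, q, o, q, p, j, r, w)
  "cjwspal" → prefix "cj" already present; 5 new (w, s, p, a, l)
  "cjwjccx" → prefix "cjw" already present; 4 new (j, c, c, x)
  "cjwsgdm" → prefix "cjws" already present; 3 new (g, d, m)
  "cjprtp" → prefix "cjprt" already present; 1 new (p)
  "cjwfob" → prefix "cjw" already present; 3 new (f, o, b)
  "cpqoqpjrl" → prefix "cpqoqpjr" already present; 1 new (l)
  "cjwspaq" → prefix "cjwspa" already present; 1 new (q)
  "cjwspauzcmbw" → prefix "cjwspa" already present; 6 new (u, z, c, m, b, w)
  "cjwsl" → prefix "cjws" already present; 1 new (l)
  "cjwsgdaggh" → prefix "cjwsgd" already present; 4 new (a, g, g, h)
  "cjwspauzcmb" → prefix "cjwspauzcmb" already present; 0 new (none)
  "cjwsprc" → prefix "cjwsp" already present; 2 new (r, c)
  "cjwo" → prefix "cjw" already present; 1 new (o)
  "lbznhe" → 6 new (l, b, z, n, h, e)
  "cjwspauzcmbt" → prefix "cjwspauzcmb" already present; 1 new (t)
  "cjwinckyjw" → prefix "cjw" already present; 7 new (i, n, c, k, y, j, w)
  "cjpoplfobsf" → prefix "cjp" already present; 8 new (o, p, l, f, o, b, s, f)
Total nodes = 7 + 8 + 5 + 4 + 3 + 1 + 3 + 1 + 1 + 6 + 1 + 4 + 0 + 2 + 1 + 6 + 1 + 7 + 8 = 69

69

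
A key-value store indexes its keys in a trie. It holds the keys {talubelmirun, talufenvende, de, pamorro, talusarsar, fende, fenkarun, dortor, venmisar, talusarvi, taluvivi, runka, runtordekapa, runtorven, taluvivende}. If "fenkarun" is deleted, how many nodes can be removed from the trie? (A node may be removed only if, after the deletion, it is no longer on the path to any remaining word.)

5

A node on "fenkarun"'s path can go only if nothing else ends at it or branches off below it.
The suffix "karun" (5 nodes) is used only by "fenkarun"; the node for "fen" still has the child "d", so pruning stops there.
Nodes removed: 5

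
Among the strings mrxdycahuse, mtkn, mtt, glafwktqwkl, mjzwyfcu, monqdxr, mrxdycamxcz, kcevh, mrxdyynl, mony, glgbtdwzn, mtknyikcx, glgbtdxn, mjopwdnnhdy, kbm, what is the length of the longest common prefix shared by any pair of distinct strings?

7

The deepest shared node is where two words last agree before diverging.
e.g. "mrxdycahuse" and "mrxdycamxcz" share the prefix "mrxdyca" of length 7; no pair shares a longer one.
Longest shared-prefix length: 7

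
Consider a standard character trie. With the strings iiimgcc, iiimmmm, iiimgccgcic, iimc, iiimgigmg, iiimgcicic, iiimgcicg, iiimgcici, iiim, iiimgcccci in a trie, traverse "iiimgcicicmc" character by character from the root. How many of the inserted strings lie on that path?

3

Check each prefix of "iiimgcicicmc" against the stored set — each match is an end-marker on the path.
Prefixes of the query that are stored words: "iiim", "iiimgcici", "iiimgcicic"
Count: 3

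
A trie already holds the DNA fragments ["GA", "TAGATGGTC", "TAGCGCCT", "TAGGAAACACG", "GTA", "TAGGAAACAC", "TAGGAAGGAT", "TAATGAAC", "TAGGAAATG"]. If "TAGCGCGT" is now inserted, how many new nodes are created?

"TAGCGC" is already a path in the trie; the remaining "GT" must be added.
So 8 − 6 = 2 new nodes.

2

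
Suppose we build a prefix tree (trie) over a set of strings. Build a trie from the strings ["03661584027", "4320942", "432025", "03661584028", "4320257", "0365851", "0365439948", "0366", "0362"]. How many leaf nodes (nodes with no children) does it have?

7

Leaves are exactly the stored words that no other stored word extends.
Those words: "0362", "0365439948", "0365851", "03661584027", "03661584028", "4320257", "4320942"
Leaf count: 7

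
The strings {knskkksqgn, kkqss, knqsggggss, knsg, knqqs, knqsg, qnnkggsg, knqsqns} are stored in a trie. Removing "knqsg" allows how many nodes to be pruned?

After clearing the end-marker at "knqsg", prune upward until reaching a node still needed by another word.
Every node on "knqsg" is still needed (e.g. by "knqsggggss"), so nothing is freed.
Nodes removed: 0

0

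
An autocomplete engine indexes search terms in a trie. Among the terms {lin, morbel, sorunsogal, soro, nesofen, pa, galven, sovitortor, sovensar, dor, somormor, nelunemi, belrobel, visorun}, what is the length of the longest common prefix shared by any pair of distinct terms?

Equivalently: take the maximum, over all pairs, of their longest common prefix length.
e.g. "soro" and "sorunsogal" share the prefix "sor" of length 3; no pair shares a longer one.
Longest shared-prefix length: 3

3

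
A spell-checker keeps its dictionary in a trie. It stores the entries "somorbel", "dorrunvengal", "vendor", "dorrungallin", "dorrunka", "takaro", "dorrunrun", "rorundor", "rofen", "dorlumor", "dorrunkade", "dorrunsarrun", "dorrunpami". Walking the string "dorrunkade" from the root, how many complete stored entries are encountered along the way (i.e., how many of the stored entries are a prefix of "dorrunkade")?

2

Check each prefix of "dorrunkade" against the stored set — each match is an end-marker on the path.
Prefixes of the query that are stored words: "dorrunka", "dorrunkade"
Count: 2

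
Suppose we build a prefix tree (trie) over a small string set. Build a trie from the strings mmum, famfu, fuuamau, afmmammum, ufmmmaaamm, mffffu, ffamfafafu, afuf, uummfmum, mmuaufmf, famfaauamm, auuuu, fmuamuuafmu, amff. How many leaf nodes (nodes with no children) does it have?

A leaf is a node with no children — equivalently, the end of a word that is not a proper prefix of any other stored word.
Those words: "afmmammum", "afuf", "amff", "auuuu", "famfaauamm", "famfu", "ffamfafafu", "fmuamuuafmu", "fuuamau", "mffffu", "mmuaufmf", "mmum", "ufmmmaaamm", "uummfmum"
Leaf count: 14

14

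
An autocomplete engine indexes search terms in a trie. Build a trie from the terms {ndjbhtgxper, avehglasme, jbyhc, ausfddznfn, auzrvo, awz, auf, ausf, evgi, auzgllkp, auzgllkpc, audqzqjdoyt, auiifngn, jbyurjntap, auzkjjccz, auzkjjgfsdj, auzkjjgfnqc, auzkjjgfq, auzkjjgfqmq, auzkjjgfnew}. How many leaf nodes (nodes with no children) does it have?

17

A leaf is a node with no children — equivalently, the end of a word that is not a proper prefix of any other stored word.
Those words: "audqzqjdoyt", "auf", "auiifngn", "ausfddznfn", "auzgllkpc", "auzkjjccz", "auzkjjgfnew", "auzkjjgfnqc", "auzkjjgfqmq", "auzkjjgfsdj", "auzrvo", "avehglasme", "awz", "evgi", "jbyhc", "jbyurjntap", "ndjbhtgxper"
Leaf count: 17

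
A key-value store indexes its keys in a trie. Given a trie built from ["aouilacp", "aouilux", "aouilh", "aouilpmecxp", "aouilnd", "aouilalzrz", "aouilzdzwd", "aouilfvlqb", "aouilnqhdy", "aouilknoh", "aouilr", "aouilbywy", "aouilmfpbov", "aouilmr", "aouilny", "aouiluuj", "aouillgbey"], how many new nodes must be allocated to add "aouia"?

1

"aoui" is already a path in the trie; the remaining "a" must be added.
New nodes needed: |"aouia"| − 4 = 5 − 4 = 1.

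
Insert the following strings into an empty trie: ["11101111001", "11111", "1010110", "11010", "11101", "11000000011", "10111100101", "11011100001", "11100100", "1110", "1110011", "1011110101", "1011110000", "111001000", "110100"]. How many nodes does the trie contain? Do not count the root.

Count nodes per top-level branch (shared prefixes stored once):
  '1'-branch (1010110, 1011110000, 10111100101, 1011110101, 11000000011, 11010, 110100, 11011100001, 1110, 11100100, 111001000, 1110011, 11101, 11101111001, 11111): 57 nodes
Sum: 57

57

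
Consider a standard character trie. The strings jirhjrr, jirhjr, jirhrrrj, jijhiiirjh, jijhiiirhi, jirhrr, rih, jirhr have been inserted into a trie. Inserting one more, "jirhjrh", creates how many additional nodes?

1

The longest prefix of "jirhjrh" already in the trie is "jirhjr" (length 6).
Each of the 1 remaining characters creates one node.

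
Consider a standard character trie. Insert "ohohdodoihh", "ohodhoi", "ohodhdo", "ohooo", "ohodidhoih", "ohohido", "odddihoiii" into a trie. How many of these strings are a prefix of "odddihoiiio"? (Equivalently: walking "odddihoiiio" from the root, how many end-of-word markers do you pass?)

Check each prefix of "odddihoiiio" against the stored set — each match is an end-marker on the path.
Prefixes of the query that are stored words: "odddihoiii"
Count: 1

1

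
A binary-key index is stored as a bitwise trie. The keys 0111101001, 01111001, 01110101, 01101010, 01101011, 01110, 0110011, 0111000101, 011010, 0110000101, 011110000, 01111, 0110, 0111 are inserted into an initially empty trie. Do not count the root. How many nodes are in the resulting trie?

Trie structure (* marks end of a word):
(root)
└─ 0
   └─ 1
      └─ 1
         ├─ 0 *
         │  ├─ 0
         │  │  ├─ 0
         │  │  │  └─ 0
         │  │  │     └─ 1
         │  │  │        └─ 0
         │  │  │           └─ 1 *
         │  │  └─ 1
         │  │     └─ 1 *
         │  └─ 1
         │     └─ 0 *
         │        └─ 1
         │           ├─ 0 *
         │           └─ 1 *
         └─ 1 *
            ├─ 0 *
            │  ├─ 0
            │  │  └─ 0
            │  │     └─ 1
            │  │        └─ 0
            │  │           └─ 1 *
            │  └─ 1
            │     └─ 0
            │        └─ 1 *
            └─ 1 *
               └─ 0
                  ├─ 0
                  │  ├─ 0
                  │  │  └─ 0 *
                  │  └─ 1 *
                  └─ 1
                     └─ 0
                        └─ 0
                           └─ 1 *
Counting every labelled node above: 37.

37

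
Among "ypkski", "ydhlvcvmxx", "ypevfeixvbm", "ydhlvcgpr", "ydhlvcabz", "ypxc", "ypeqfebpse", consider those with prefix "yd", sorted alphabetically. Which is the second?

ydhlvcgpr

Words with prefix "yd", in lexicographic order: "ydhlvcabz", "ydhlvcgpr", "ydhlvcvmxx"
Position 2: ydhlvcgpr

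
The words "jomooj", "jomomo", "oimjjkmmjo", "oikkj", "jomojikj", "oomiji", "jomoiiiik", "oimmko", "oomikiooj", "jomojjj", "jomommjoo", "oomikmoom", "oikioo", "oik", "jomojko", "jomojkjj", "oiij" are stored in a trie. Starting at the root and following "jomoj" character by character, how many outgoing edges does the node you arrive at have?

Follow the path "jomoj" to its node, then look at its outgoing edges.
Characters that immediately follow "jomoj" among the stored strings: {i, j, k}.
That node has 3 child edges.

3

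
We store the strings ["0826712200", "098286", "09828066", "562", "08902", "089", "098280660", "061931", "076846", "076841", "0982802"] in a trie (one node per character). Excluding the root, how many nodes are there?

For each word, the new-node count is its length minus the longest prefix already in the trie:
  "0826712200" → 10 new (0, 8, 2, 6, 7, 1, 2, 2, 0, 0)
  "098286" → prefix "0" already present; 5 new (9, 8, 2, 8, 6)
  "09828066" → prefix "09828" already present; 3 new (0, 6, 6)
  "562" → 3 new (5, 6, 2)
  "08902" → prefix "08" already present; 3 new (9, 0, 2)
  "089" → prefix "089" already present; 0 new (none)
  "098280660" → prefix "09828066" already present; 1 new (0)
  "061931" → prefix "0" already present; 5 new (6, 1, 9, 3, 1)
  "076846" → prefix "0" already present; 5 new (7, 6, 8, 4, 6)
  "076841" → prefix "07684" already present; 1 new (1)
  "0982802" → prefix "098280" already present; 1 new (2)
Total nodes = 10 + 5 + 3 + 3 + 3 + 0 + 1 + 5 + 5 + 1 + 1 = 37

37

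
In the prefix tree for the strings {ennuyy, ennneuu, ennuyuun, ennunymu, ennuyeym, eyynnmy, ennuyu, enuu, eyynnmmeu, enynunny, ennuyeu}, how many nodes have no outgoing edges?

10

A leaf is a node with no children — equivalently, the end of a word that is not a proper prefix of any other stored word.
Those words: "ennneuu", "ennunymu", "ennuyeu", "ennuyeym", "ennuyuun", "ennuyy", "enuu", "enynunny", "eyynnmmeu", "eyynnmy"
Leaf count: 10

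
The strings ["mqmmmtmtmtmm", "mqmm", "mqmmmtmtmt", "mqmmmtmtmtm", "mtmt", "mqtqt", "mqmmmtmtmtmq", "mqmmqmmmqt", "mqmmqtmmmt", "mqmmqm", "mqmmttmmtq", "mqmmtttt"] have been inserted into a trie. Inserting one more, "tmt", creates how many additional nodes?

No existing word starts with "t", so every character of "tmt" needs a new node.
3 − 0 = 3 new nodes.

3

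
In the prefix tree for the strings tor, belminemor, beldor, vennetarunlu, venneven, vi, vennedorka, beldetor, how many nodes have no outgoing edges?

8

A leaf is a node with no children — equivalently, the end of a word that is not a proper prefix of any other stored word.
Those words: "beldetor", "beldor", "belminemor", "tor", "vennedorka", "vennetarunlu", "venneven", "vi"
Leaf count: 8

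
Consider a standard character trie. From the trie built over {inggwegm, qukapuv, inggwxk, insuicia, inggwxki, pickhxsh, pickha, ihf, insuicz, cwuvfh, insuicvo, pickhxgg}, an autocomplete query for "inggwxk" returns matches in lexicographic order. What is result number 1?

inggwxk

Filter for "inggwxk…" and sort: "inggwxk", "inggwxki"
Position 1: inggwxk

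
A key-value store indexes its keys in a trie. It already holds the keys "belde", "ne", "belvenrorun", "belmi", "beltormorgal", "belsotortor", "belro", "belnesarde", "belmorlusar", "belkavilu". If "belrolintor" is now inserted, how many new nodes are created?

Walking "belrolintor" from the root, the first 5 characters ("belro") follow existing edges; "l" is the first miss.
New nodes needed: |"belrolintor"| − 5 = 11 − 5 = 6.

6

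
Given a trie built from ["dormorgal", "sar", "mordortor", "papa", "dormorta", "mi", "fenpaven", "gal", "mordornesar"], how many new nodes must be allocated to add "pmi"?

2

Walking "pmi" from the root, the first 1 characters ("p") follow existing edges; "m" is the first miss.
New nodes needed: |"pmi"| − 1 = 3 − 1 = 2.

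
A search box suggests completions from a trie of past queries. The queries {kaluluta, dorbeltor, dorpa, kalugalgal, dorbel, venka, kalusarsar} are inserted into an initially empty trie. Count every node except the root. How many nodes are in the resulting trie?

Trie structure (* marks end of a word):
(root)
├─ d
│  └─ o
│     └─ r
│        ├─ b
│        │  └─ e
│        │     └─ l *
│        │        └─ t
│        │           └─ o
│        │              └─ r *
│        └─ p
│           └─ a *
├─ k
│  └─ a
│     └─ l
│        └─ u
│           ├─ g
│           │  └─ a
│           │     └─ l
│           │        └─ g
│           │           └─ a
│           │              └─ l *
│           ├─ l
│           │  └─ u
│           │     └─ t
│           │        └─ a *
│           └─ s
│              └─ a
│                 └─ r
│                    └─ s
│                       └─ a
│                          └─ r *
└─ v
   └─ e
      └─ n
         └─ k
            └─ a *
Counting every labelled node above: 36.

36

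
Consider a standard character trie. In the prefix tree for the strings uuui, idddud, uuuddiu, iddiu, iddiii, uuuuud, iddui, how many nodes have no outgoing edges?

A leaf is a node with no children — equivalently, the end of a word that is not a proper prefix of any other stored word.
Those words: "idddud", "iddiii", "iddiu", "iddui", "uuuddiu", "uuui", "uuuuud"
Leaf count: 7

7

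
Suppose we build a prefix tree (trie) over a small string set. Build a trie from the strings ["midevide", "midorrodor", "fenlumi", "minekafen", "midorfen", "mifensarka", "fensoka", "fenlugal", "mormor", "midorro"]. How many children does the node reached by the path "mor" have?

1

The children of the "mor" node are the distinct next characters among strings starting with "mor".
Distinct next characters after "mor": m.
That node has 1 child edge.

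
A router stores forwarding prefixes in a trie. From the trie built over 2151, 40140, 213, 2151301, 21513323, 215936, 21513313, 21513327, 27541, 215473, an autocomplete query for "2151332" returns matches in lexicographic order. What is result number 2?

21513327

Words with prefix "2151332", in lexicographic order: "21513323", "21513327"
The 2nd is 21513327.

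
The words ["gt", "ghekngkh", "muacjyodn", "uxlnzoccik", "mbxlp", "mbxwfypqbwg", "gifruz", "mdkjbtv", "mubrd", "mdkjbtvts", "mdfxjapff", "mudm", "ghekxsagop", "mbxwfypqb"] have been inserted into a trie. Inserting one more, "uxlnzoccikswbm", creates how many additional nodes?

Walking "uxlnzoccikswbm" from the root, the first 10 characters ("uxlnzoccik") follow existing edges; "s" is the first miss.
Each of the 4 remaining characters creates one node.

4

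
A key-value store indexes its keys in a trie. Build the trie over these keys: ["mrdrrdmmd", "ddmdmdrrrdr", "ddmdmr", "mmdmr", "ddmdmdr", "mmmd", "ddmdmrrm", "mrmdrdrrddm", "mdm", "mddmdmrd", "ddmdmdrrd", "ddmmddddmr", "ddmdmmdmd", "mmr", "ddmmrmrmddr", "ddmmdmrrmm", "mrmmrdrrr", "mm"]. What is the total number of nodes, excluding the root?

77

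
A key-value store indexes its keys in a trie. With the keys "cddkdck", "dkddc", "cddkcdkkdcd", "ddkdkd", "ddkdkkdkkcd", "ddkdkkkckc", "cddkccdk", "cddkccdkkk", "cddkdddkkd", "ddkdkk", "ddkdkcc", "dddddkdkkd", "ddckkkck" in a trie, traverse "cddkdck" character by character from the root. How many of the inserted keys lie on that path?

Walk "cddkdck" from the root; an end-of-word marker is hit whenever a stored word is a prefix of "cddkdck".
Prefixes of the query that are stored words: "cddkdck"
Count: 1

1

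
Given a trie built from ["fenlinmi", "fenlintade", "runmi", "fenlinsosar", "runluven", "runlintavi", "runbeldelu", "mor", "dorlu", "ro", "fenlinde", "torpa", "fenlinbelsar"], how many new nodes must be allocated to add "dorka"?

"dor" is already a path in the trie; the remaining "ka" must be added.
Each of the 2 remaining characters creates one node.

2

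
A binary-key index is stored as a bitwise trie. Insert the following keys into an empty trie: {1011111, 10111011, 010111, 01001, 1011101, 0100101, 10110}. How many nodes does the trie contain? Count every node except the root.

Trace insertions, counting only characters that open a new branch:
  "1011111" → 7 new (1, 0, 1, 1, 1, 1, 1)
  "10111011" → prefix "10111" already present; 3 new (0, 1, 1)
  "010111" → 6 new (0, 1, 0, 1, 1, 1)
  "01001" → prefix "010" already present; 2 new (0, 1)
  "1011101" → prefix "1011101" already present; 0 new (none)
  "0100101" → prefix "01001" already present; 2 new (0, 1)
  "10110" → prefix "1011" already present; 1 new (0)
Total nodes = 7 + 3 + 6 + 2 + 0 + 2 + 1 = 21

21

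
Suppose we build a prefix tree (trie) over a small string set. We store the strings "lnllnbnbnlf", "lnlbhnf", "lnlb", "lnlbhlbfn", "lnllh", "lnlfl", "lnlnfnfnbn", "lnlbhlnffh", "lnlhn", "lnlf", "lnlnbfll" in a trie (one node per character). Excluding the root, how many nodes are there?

39

Trie structure (* marks end of a word):
(root)
└─ l
   └─ n
      └─ l
         ├─ b *
         │  └─ h
         │     ├─ l
         │     │  ├─ b
         │     │  │  └─ f
         │     │  │     └─ n *
         │     │  └─ n
         │     │     └─ f
         │     │        └─ f
         │     │           └─ h *
         │     └─ n
         │        └─ f *
         ├─ f *
         │  └─ l *
         ├─ h
         │  └─ n *
         ├─ l
         │  ├─ h *
         │  └─ n
         │     └─ b
         │        └─ n
         │           └─ b
         │              └─ n
         │                 └─ l
         │                    └─ f *
         └─ n
            ├─ b
            │  └─ f
            │     └─ l
            │        └─ l *
            └─ f
               └─ n
                  └─ f
                     └─ n
                        └─ b
                           └─ n *
Counting every labelled node above: 39.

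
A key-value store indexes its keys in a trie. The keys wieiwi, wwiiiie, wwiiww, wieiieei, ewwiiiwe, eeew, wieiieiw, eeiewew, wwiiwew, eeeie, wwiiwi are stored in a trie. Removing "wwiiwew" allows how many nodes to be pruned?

2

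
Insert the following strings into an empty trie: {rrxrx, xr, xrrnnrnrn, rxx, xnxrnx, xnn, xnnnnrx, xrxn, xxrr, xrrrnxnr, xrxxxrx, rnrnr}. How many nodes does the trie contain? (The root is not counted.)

44

Insert word by word; a character creates a node only if that edge doesn't already exist:
  "rrxrx" → 5 new (r, r, x, r, x)
  "xr" → 2 new (x, r)
  "xrrnnrnrn" → prefix "xr" already present; 7 new (r, n, n, r, n, r, n)
  "rxx" → prefix "r" already present; 2 new (x, x)
  "xnxrnx" → prefix "x" already present; 5 new (n, x, r, n, x)
  "xnn" → prefix "xn" already present; 1 new (n)
  "xnnnnrx" → prefix "xnn" already present; 4 new (n, n, r, x)
  "xrxn" → prefix "xr" already present; 2 new (x, n)
  "xxrr" → prefix "x" already present; 3 new (x, r, r)
  "xrrrnxnr" → prefix "xrr" already present; 5 new (r, n, x, n, r)
  "xrxxxrx" → prefix "xrx" already present; 4 new (x, x, r, x)
  "rnrnr" → prefix "r" already present; 4 new (n, r, n, r)
Total nodes = 5 + 2 + 7 + 2 + 5 + 1 + 4 + 2 + 3 + 5 + 4 + 4 = 44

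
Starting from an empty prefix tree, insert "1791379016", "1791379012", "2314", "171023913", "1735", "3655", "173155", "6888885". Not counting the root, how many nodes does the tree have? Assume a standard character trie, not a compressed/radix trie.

38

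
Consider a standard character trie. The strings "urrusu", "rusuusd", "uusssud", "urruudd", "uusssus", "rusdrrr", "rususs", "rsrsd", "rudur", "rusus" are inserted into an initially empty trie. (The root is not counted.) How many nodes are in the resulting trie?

Count nodes per top-level branch (shared prefixes stored once):
  'r'-branch (rsrsd, rudur, rusdrrr, rusus, rususs, rusuusd): 20 nodes
  'u'-branch (urrusu, urruudd, uusssud, uusssus): 16 nodes
Sum: 36

36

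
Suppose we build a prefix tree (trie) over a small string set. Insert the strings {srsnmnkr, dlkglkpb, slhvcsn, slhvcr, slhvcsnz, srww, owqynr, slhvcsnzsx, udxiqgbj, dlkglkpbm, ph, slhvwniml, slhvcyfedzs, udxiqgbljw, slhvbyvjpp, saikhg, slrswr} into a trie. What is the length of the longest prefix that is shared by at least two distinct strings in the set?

8

The deepest shared node is where two words last agree before diverging.
e.g. "dlkglkpb" and "dlkglkpbm" share the prefix "dlkglkpb" of length 8; no pair shares a longer one.
Longest shared-prefix length: 8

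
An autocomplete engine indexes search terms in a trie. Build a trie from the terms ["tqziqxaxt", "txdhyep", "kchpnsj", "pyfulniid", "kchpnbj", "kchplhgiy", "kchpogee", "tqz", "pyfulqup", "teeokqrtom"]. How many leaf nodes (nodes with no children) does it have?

9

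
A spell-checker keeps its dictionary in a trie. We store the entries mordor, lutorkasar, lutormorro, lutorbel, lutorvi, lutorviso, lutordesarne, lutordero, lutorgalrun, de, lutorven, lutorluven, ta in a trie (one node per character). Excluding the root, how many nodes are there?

54

For each word, the new-node count is its length minus the longest prefix already in the trie:
  "mordor" → 6 new (m, o, r, d, o, r)
  "lutorkasar" → 10 new (l, u, t, o, r, k, a, s, a, r)
  "lutormorro" → prefix "lutor" already present; 5 new (m, o, r, r, o)
  "lutorbel" → prefix "lutor" already present; 3 new (b, e, l)
  "lutorvi" → prefix "lutor" already present; 2 new (v, i)
  "lutorviso" → prefix "lutorvi" already present; 2 new (s, o)
  "lutordesarne" → prefix "lutor" already present; 7 new (d, e, s, a, r, n, e)
  "lutordero" → prefix "lutorde" already present; 2 new (r, o)
  "lutorgalrun" → prefix "lutor" already present; 6 new (g, a, l, r, u, n)
  "de" → 2 new (d, e)
  "lutorven" → prefix "lutorv" already present; 2 new (e, n)
  "lutorluven" → prefix "lutor" already present; 5 new (l, u, v, e, n)
  "ta" → 2 new (t, a)
Total nodes = 6 + 10 + 5 + 3 + 2 + 2 + 7 + 2 + 6 + 2 + 2 + 5 + 2 = 54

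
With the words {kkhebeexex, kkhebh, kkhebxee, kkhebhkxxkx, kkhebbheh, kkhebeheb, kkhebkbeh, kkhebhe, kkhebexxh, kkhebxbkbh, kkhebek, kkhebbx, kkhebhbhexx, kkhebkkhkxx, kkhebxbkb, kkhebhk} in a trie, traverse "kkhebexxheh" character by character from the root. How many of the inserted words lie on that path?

Check each prefix of "kkhebexxheh" against the stored set — each match is an end-marker on the path.
Prefixes of the query that are stored words: "kkhebexxh"
Count: 1

1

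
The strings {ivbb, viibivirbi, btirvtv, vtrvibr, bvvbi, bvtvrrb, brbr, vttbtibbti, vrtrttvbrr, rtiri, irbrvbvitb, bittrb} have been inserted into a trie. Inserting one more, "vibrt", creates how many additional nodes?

3

The longest prefix of "vibrt" already in the trie is "vi" (length 2).
Each of the 3 remaining characters creates one node.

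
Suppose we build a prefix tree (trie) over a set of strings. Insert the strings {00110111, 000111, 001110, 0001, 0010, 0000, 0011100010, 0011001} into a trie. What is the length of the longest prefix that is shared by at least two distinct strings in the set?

6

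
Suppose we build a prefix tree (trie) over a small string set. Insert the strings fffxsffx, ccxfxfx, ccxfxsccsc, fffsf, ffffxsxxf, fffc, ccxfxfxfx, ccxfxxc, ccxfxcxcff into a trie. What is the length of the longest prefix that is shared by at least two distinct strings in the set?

7

The deepest shared node is where two words last agree before diverging.
e.g. "ccxfxfx" and "ccxfxfxfx" share the prefix "ccxfxfx" of length 7; no pair shares a longer one.
Longest shared-prefix length: 7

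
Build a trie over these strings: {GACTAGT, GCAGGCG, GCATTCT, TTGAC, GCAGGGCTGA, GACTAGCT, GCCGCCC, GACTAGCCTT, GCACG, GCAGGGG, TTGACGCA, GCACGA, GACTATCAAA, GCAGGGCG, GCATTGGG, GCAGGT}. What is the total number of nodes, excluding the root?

Trace insertions, counting only characters that open a new branch:
  "GACTAGT" → 7 new (G, A, C, T, A, G, T)
  "GCAGGCG" → prefix "G" already present; 6 new (C, A, G, G, C, G)
  "GCATTCT" → prefix "GCA" already present; 4 new (T, T, C, T)
  "TTGAC" → 5 new (T, T, G, A, C)
  "GCAGGGCTGA" → prefix "GCAGG" already present; 5 new (G, C, T, G, A)
  "GACTAGCT" → prefix "GACTAG" already present; 2 new (C, T)
  "GCCGCCC" → prefix "GC" already present; 5 new (C, G, C, C, C)
  "GACTAGCCTT" → prefix "GACTAGC" already present; 3 new (C, T, T)
  "GCACG" → prefix "GCA" already present; 2 new (C, G)
  "GCAGGGG" → prefix "GCAGGG" already present; 1 new (G)
  "TTGACGCA" → prefix "TTGAC" already present; 3 new (G, C, A)
  "GCACGA" → prefix "GCACG" already present; 1 new (A)
  "GACTATCAAA" → prefix "GACTA" already present; 5 new (T, C, A, A, A)
  "GCAGGGCG" → prefix "GCAGGGC" already present; 1 new (G)
  "GCATTGGG" → prefix "GCATT" already present; 3 new (G, G, G)
  "GCAGGT" → prefix "GCAGG" already present; 1 new (T)
Total nodes = 7 + 6 + 4 + 5 + 5 + 2 + 5 + 3 + 2 + 1 + 3 + 1 + 5 + 1 + 3 + 1 = 54

54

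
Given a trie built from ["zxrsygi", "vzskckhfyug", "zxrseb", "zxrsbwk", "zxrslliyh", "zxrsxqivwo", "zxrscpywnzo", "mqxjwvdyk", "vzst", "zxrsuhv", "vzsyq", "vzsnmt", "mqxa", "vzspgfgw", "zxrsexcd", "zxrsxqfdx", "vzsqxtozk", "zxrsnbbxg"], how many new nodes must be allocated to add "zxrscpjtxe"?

"zxrscp" is already a path in the trie; the remaining "jtxe" must be added.
So 10 − 6 = 4 new nodes.

4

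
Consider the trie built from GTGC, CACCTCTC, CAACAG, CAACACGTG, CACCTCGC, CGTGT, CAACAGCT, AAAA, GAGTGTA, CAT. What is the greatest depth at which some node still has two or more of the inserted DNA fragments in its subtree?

6

The deepest shared node is where two words last agree before diverging.
e.g. "CAACAG" and "CAACAGCT" share the prefix "CAACAG" of length 6; no pair shares a longer one.
Longest shared-prefix length: 6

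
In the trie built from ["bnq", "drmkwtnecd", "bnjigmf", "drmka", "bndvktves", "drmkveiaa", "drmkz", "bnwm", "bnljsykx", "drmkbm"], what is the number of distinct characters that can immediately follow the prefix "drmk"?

Walk "drmk" from the root, arriving at one node.
Characters that immediately follow "drmk" among the stored strings: {a, b, v, w, z}.
That node has 5 child edges.

5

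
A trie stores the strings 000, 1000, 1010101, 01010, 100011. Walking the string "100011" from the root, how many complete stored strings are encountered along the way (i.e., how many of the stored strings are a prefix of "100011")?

2

Walk "100011" from the root; an end-of-word marker is hit whenever a stored word is a prefix of "100011".
Prefixes of the query that are stored words: "1000", "100011"
Count: 2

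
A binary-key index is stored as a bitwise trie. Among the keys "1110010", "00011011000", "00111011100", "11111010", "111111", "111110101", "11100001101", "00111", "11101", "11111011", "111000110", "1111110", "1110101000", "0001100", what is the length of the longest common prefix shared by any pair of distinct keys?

8

Equivalently: take the maximum, over all pairs, of their longest common prefix length.
"11111010" and "111110101" agree on "11111010" (8 characters) before diverging; nothing deeper is shared.
Longest shared-prefix length: 8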